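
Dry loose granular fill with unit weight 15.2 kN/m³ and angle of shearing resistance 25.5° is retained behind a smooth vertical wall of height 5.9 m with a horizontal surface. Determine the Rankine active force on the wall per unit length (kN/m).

K_a = tan²(45° − φ/2) = 0.3981.
P_a = ½ K_a γ H² = 0.5 × 0.3981 × 15.2 × 5.9² = 105.3 kN/m.

105 kN/m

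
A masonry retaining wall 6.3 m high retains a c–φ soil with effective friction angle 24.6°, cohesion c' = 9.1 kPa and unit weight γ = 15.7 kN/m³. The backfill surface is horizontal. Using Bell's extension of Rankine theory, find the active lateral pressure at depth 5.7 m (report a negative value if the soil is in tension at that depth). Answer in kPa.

25.2 kPa

K_a = (1 − sin φ)/(1 + sin φ) = 0.4121.
σ_a = K_a γ z − 2c√K_a = 0.4121×15.7×5.7 − 2×9.1×0.6420 = 25.20 kPa.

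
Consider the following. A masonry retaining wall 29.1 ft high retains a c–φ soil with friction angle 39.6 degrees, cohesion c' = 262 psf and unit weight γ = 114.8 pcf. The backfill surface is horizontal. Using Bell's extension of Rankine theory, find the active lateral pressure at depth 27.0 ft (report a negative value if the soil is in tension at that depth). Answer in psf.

K_a = (1 − sin φ)/(1 + sin φ) = 0.2214.
σ_a = K_a γ z − 2c√K_a = 0.2214×114.8×27.0 − 2×262×0.4706 = 439.8 psf.

440 psf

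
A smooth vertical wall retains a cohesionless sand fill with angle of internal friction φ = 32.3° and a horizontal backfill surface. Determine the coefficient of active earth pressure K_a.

K_a = (1 − sin φ)/(1 + sin φ) = (1 − sin 32.3°)/(1 + sin 32.3°) = 0.3035.

0.303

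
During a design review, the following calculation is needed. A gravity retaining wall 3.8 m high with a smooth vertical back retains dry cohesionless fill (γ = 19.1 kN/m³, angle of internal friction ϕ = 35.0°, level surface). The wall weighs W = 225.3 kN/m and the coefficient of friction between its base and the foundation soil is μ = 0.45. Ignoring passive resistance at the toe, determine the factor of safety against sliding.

2.71

K_a = tan²(45° − 35.0°/2) = 0.2710.
P_a = ½K_aγH² = 0.5×0.2710×19.1×3.8² = 37.37 kN/m, acting at H/3 = 1.267 m above the base.
FS_sliding = μW / P_a = 0.45×225.3 / 37.37 = 2.713.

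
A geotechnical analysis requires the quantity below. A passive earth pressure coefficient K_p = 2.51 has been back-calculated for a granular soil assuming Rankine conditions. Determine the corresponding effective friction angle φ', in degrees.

K_p = (1+sin φ)/(1−sin φ) ⇒ sin φ = (K_p − 1)/(K_p + 1) = 0.4302.
φ = arcsin(0.4302) = 25.48°.

25.5°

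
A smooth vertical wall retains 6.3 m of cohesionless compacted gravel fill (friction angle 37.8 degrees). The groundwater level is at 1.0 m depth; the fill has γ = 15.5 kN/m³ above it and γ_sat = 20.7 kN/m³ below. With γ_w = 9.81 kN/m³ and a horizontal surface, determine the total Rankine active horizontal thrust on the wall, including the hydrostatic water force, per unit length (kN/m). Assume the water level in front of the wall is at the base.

196 kN/m

K_a = tan²(45° − φ/2) = 0.2400.
γ' = 20.7 − 9.81 = 10.89 kN/m³. Depth below WT = 5.3 m.
σ'_h at WT = K_a γ d_w = 3.720 kPa; at base = 3.720 + K_a γ' × 5.3 = 17.57 kPa.
P₁ (0–1.0 m) = ½×3.720×1.0 = 1.860. P₂ (1.0–6.3 m) = ½(3.720+17.57)×5.3 = 56.42.
P_w = ½ γ_w h₂² = 0.5×9.81×5.3² = 137.8. Total = 1.860+56.42+137.8 = 196.1 kN/m.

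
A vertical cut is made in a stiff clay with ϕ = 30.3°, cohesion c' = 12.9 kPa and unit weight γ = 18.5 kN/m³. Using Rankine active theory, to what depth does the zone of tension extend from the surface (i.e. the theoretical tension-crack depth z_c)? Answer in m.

2.43 m

K_a = tan²(45° − 30.3°/2) = 0.3293; √K_a = 0.5739.
The active pressure is zero where K_a γ z = 2c√K_a, so z_c = 2c/(γ√K_a) = 2×12.9/(18.5×0.5739) = 2.430 m.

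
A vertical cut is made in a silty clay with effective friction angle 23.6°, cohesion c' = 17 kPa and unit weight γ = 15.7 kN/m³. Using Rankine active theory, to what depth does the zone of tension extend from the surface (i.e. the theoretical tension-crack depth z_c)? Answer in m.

3.31 m

K_a = tan²(45° − 23.6°/2) = 0.4282; √K_a = 0.6544.
The active pressure is zero where K_a γ z = 2c√K_a, so z_c = 2c/(γ√K_a) = 2×17/(15.7×0.6544) = 3.309 m.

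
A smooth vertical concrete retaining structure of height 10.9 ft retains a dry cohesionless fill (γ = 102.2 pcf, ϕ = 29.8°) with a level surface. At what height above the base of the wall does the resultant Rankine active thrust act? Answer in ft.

K_a = 0.3360.
The pressure distribution is triangular, so the resultant acts at H/3 above the base = 10.9/3 = 3.633 ft.

3.63 ft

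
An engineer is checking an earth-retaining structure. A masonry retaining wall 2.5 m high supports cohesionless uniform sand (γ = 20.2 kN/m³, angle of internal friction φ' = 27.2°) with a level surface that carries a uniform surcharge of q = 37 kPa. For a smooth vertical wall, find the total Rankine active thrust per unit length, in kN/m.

K_a = tan²(45° − φ/2) = 0.3726.
Soil triangle: ½ K_a γ H² = 0.5×0.3726×20.2×2.5² = 23.52 kN/m.
Surcharge rectangle: K_a q H = 0.3726×37×2.5 = 34.46 kN/m.
Total = 23.52 + 34.46 = 57.98 kN/m.

58.0 kN/m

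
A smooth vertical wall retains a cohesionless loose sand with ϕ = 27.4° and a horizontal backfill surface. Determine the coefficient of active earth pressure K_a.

K_a = tan²(45° − φ/2) = tan²(31.30°) = 0.3697.

0.370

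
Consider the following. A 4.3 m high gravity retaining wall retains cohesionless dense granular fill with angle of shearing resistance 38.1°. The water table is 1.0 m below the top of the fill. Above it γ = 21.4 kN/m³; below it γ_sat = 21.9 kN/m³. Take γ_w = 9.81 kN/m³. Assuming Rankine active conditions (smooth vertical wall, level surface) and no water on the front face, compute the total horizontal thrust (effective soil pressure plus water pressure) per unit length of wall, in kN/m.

88.3 kN/m

K_a = tan²(45° − φ/2) = 0.2368.
γ' = 21.9 − 9.81 = 12.09 kN/m³. Depth below WT = 3.3 m.
σ'_h at WT = K_a γ d_w = 5.068 kPa; at base = 5.068 + K_a γ' × 3.3 = 14.52 kPa.
P₁ (0–1.0 m) = ½×5.068×1.0 = 2.534. P₂ (1.0–4.3 m) = ½(5.068+14.52)×3.3 = 32.32.
P_w = ½ γ_w h₂² = 0.5×9.81×3.3² = 53.42. Total = 2.534+32.32+53.42 = 88.27 kN/m.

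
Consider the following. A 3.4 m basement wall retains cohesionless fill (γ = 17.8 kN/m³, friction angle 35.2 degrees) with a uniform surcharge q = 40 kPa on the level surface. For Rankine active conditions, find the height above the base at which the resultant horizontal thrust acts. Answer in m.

K_a = 0.2687.
Triangular part P₁ = ½K_aγH² = 27.64 at H/3 = 1.133 m; rectangular part P₂ = K_a q H = 36.54 at H/2 = 1.700 m.
ȳ = (P₁·1.133 + P₂·1.700)/(P₁+P₂) = 1.456 m.

1.46 m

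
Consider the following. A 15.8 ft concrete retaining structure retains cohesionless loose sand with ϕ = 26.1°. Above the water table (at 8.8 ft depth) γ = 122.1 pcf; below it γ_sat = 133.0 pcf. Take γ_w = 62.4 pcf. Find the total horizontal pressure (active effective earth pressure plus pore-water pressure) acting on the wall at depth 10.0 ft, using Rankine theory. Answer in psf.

K_a = (1 − sin φ)/(1 + sin φ) = 0.3889.
γ' = 133.0 − 62.4 = 70.60 pcf.
Effective vertical stress at 10.0 ft: σ'_v = 122.1×8.8 + 70.60×1.20 = 1159 psf.
σ'_h = K_a σ'_v = 0.3889 × 1159 = 450.9 psf; u = γ_w × 1.20 = 74.88 psf.
Total σ_h = 450.9 + 74.88 = 525.7 psf.

526 psf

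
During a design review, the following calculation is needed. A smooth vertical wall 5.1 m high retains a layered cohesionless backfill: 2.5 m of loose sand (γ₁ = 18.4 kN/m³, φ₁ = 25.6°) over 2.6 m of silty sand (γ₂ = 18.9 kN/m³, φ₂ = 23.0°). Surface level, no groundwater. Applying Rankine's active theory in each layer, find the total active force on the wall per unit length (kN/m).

103 kN/m

K_a1 = tan²(45°−25.6°/2) = 0.3966; K_a2 = tan²(45°−23.0°/2) = 0.4381.
Layer 1: σ at base = K_a1 γ₁ h₁ = 18.24 kPa; P₁ = ½×18.24×2.5 = 22.80.
Layer 2: σ_v at top = γ₁h₁ = 46.00; σ_h top = K_a2×46.00 = 20.15; σ_h base = K_a2×(46.00+18.9×2.6) = 41.68.
P₂ = ½(20.15+41.68)×2.6 = 80.38. Total P_a = 22.80+80.38 = 103.2 kN/m.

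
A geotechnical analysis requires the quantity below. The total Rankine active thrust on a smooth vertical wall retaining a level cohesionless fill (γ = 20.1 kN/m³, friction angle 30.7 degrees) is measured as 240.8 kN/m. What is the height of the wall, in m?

8.60 m

K_a = 0.3240. P_a = ½ K_a γ H² ⇒ H = √(2P_a/(K_a γ)).
H = √(2×240.8/(0.3240×20.1)) = 8.599 m.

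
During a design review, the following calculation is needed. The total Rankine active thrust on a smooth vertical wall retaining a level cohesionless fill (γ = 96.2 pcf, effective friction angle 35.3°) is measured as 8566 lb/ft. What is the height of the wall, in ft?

25.8 ft

K_a = 0.2675. P_a = ½ K_a γ H² ⇒ H = √(2P_a/(K_a γ)).
H = √(2×8566/(0.2675×96.2)) = 25.80 ft.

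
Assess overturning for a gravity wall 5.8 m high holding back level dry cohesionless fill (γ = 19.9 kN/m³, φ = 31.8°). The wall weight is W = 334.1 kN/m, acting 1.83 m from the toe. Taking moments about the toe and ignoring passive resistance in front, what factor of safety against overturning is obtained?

3.05

K_a = tan²(45° − 31.8°/2) = 0.3098.
P_a = ½K_aγH² = 0.5×0.3098×19.9×5.8² = 103.7 kN/m, acting at H/3 = 1.933 m above the base.
Overturning moment M_o = P_a × H/3 = 103.7 × 1.933 = 200.5.
Resisting moment M_r = W × 1.83 = 334.1 × 1.83 = 611.4.
FS_overturning = M_r/M_o = 611.4/200.5 = 3.050.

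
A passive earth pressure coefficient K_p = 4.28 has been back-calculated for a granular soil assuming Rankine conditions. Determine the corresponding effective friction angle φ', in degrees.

K_p = (1+sin φ)/(1−sin φ) ⇒ sin φ = (K_p − 1)/(K_p + 1) = 0.6212.
φ = arcsin(0.6212) = 38.40°.

38.4°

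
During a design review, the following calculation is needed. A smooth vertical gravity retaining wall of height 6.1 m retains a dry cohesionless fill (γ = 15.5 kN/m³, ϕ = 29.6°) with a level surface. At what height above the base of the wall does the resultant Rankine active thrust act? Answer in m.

K_a = 0.3387.
The pressure distribution is triangular, so the resultant acts at H/3 above the base = 6.1/3 = 2.033 m.

2.03 m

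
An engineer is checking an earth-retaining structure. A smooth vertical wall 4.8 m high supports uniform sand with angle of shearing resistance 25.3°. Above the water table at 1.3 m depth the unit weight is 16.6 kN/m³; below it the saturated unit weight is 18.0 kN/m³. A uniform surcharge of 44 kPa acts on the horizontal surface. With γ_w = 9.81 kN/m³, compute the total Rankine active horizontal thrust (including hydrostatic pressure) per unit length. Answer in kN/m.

K_a = tan²(45° − φ/2) = 0.4012.
γ' = 18.0 − 9.81 = 8.190 kN/m³. h₂ = H − d_w = 3.5 m.
σ'_h: at surface K_a·q = 17.65; at WT K_a(q+γd_w) = 26.31; at base K_a(q+γd_w+γ'h₂) = 37.81 kPa.
P₁ = ½(17.65+26.31)×1.3 = 28.58; P₂ = ½(26.31+37.81)×3.5 = 112.2; P_w = ½γ_w h₂² = 60.09.
Total = 28.58+112.2+60.09 = 200.9 kN/m.

201 kN/m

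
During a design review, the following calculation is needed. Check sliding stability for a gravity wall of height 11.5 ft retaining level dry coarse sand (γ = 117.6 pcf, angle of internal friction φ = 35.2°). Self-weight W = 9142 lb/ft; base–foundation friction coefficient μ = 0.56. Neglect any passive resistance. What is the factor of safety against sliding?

2.45

K_a = tan²(45° − 35.2°/2) = 0.2687.
P_a = ½K_aγH² = 0.5×0.2687×117.6×11.5² = 2089 lb/ft, acting at H/3 = 3.833 ft above the base.
FS_sliding = μW / P_a = 0.56×9142 / 2089 = 2.450.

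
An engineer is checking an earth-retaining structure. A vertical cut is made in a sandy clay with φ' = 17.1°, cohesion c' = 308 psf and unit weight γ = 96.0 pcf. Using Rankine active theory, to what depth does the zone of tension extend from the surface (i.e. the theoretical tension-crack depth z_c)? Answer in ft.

8.69 ft

K_a = tan²(45° − 17.1°/2) = 0.5455; √K_a = 0.7386.
The active pressure is zero where K_a γ z = 2c√K_a, so z_c = 2c/(γ√K_a) = 2×308/(96.0×0.7386) = 8.687 ft.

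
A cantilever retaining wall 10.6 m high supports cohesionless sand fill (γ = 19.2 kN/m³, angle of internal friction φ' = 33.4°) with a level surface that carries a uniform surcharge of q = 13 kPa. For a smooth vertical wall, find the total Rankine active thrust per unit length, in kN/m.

353 kN/m

K_a = tan²(45° − φ/2) = 0.2899.
Soil triangle: ½ K_a γ H² = 0.5×0.2899×19.2×10.6² = 312.7 kN/m.
Surcharge rectangle: K_a q H = 0.2899×13×10.6 = 39.95 kN/m.
Total = 312.7 + 39.95 = 352.7 kN/m.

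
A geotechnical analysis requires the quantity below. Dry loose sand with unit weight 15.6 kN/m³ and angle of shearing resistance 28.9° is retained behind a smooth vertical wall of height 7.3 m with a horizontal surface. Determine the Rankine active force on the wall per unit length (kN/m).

K_a = tan²(45° − φ/2) = 0.3484.
P_a = ½ K_a γ H² = 0.5 × 0.3484 × 15.6 × 7.3² = 144.8 kN/m.

145 kN/m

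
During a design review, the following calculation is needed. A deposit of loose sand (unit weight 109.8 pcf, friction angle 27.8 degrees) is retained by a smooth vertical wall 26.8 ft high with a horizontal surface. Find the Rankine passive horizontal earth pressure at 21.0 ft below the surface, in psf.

6340 psf

K_p = (1 + sin φ)/(1 − sin φ) = 2.748.
σ_h = K_p γ z = 2.748 × 109.8 × 21.0 = 6336 psf.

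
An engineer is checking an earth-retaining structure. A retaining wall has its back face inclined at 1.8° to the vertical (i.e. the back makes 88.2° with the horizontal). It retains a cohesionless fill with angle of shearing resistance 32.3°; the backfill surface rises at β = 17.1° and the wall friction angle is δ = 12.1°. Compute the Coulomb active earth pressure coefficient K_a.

K_a = sin²(α+φ) / [sin²α · sin(α−δ) · (1 + √{sin(φ+δ)sin(φ−β) / (sin(α−δ)sin(α+β))})²].
With α = 88.2°, φ = 32.3°, δ = 12.1°, β = 17.1°: K_a = 0.3678.

0.368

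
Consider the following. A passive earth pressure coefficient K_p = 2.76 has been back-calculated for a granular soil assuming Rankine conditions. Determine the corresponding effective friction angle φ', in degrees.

27.9°

K_p = (1+sin φ)/(1−sin φ) ⇒ sin φ = (K_p − 1)/(K_p + 1) = 0.4681.
φ = arcsin(0.4681) = 27.91°.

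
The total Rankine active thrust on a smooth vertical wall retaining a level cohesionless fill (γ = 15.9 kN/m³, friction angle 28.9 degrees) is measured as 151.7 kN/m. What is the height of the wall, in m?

K_a = 0.3484. P_a = ½ K_a γ H² ⇒ H = √(2P_a/(K_a γ)).
H = √(2×151.7/(0.3484×15.9)) = 7.401 m.

7.40 m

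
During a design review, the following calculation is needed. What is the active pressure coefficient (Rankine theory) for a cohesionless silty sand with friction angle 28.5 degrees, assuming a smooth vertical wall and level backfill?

K_a = tan²(45° − φ/2) = tan²(30.75°) = 0.3540.

0.354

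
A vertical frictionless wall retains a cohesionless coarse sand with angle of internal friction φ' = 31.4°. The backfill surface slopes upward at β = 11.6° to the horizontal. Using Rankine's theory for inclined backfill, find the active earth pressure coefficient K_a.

K_a = cos β · (cos β − √(cos²β − cos²φ)) / (cos β + √(cos²β − cos²φ)).
cos β = 0.9796, cos φ = 0.8536, √(cos²β − cos²φ) = 0.4806.
K_a = 0.9796 × (0.9796 − 0.4806)/(0.9796 + 0.4806) = 0.3347.

0.335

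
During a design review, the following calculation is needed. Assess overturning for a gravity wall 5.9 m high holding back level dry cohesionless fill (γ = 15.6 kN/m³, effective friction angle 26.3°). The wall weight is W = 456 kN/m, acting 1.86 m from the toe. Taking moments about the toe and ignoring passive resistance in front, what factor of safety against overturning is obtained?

K_a = tan²(45° − 26.3°/2) = 0.3859.
P_a = ½K_aγH² = 0.5×0.3859×15.6×5.9² = 104.8 kN/m, acting at H/3 = 1.967 m above the base.
Overturning moment M_o = P_a × H/3 = 104.8 × 1.967 = 206.1.
Resisting moment M_r = W × 1.86 = 456 × 1.86 = 848.2.
FS_overturning = M_r/M_o = 848.2/206.1 = 4.116.

4.12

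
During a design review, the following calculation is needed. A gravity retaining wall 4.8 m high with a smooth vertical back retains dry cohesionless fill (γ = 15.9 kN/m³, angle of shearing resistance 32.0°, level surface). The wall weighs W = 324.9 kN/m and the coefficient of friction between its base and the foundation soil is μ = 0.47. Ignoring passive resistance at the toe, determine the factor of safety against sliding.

K_a = tan²(45° − 32.0°/2) = 0.3073.
P_a = ½K_aγH² = 0.5×0.3073×15.9×4.8² = 56.28 kN/m, acting at H/3 = 1.600 m above the base.
FS_sliding = μW / P_a = 0.47×324.9 / 56.28 = 2.713.

2.71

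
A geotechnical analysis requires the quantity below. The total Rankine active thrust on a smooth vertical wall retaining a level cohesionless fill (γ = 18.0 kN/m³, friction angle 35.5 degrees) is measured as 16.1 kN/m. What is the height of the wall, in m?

K_a = 0.2653. P_a = ½ K_a γ H² ⇒ H = √(2P_a/(K_a γ)).
H = √(2×16.1/(0.2653×18.0)) = 2.597 m.

2.60 m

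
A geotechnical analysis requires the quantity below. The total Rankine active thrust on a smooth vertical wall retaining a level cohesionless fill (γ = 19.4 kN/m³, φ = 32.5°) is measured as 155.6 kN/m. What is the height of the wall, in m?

7.30 m

K_a = 0.3010. P_a = ½ K_a γ H² ⇒ H = √(2P_a/(K_a γ)).
H = √(2×155.6/(0.3010×19.4)) = 7.300 m.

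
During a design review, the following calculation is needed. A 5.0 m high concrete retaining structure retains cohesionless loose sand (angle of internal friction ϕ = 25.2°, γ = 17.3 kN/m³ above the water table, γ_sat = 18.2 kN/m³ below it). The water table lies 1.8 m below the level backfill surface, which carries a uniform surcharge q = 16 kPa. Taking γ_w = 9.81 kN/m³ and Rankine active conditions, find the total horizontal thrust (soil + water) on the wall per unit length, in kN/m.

151 kN/m

K_a = tan²(45° − φ/2) = 0.4027.
γ' = 18.2 − 9.81 = 8.390 kN/m³. h₂ = H − d_w = 3.2 m.
σ'_h: at surface K_a·q = 6.444; at WT K_a(q+γd_w) = 18.99; at base K_a(q+γd_w+γ'h₂) = 29.80 kPa.
P₁ = ½(6.444+18.99)×1.8 = 22.89; P₂ = ½(18.99+29.80)×3.2 = 78.05; P_w = ½γ_w h₂² = 50.23.
Total = 22.89+78.05+50.23 = 151.2 kN/m.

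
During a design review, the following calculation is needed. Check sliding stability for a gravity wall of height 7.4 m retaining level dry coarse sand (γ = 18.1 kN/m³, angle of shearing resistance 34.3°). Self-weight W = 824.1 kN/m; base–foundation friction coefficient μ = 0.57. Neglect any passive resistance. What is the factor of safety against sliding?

3.40

K_a = tan²(45° − 34.3°/2) = 0.2792.
P_a = ½K_aγH² = 0.5×0.2792×18.1×7.4² = 138.3 kN/m, acting at H/3 = 2.467 m above the base.
FS_sliding = μW / P_a = 0.57×824.1 / 138.3 = 3.395.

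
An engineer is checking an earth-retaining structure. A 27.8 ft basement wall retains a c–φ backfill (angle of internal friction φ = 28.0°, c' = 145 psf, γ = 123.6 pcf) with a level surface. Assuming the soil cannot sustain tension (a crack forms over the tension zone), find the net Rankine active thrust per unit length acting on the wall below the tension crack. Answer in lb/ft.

12700 lb/ft

K_a = 0.3610; √K_a = 0.6009.
Tension-crack depth z_c = 2c/(γ√K_a) = 2×145/(123.6×0.6009) = 3.905 ft.
σ_a at base = K_a γ H − 2c√K_a = 0.3610×123.6×27.8 − 2×145×0.6009 = 1066 psf.
P_a = ½ × 1066 × (H − z_c) = 0.5×1066×23.90 = 12740 lb/ft.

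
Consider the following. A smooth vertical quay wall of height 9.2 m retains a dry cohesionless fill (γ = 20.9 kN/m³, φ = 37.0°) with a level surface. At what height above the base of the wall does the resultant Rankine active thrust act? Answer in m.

K_a = 0.2486.
The pressure distribution is triangular, so the resultant acts at H/3 above the base = 9.2/3 = 3.067 m.

3.07 m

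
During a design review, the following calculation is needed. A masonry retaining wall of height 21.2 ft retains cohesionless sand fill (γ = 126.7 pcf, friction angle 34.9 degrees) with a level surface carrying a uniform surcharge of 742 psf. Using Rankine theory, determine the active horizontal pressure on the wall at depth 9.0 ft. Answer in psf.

K_a = (1 − sin φ)/(1 + sin φ) = 0.2721.
σ_v = γz + q = 126.7 × 9.0 + 742 = 1882 psf.
σ_h = K_a σ_v = 0.2721 × 1882 = 512.3 psf.

512 psf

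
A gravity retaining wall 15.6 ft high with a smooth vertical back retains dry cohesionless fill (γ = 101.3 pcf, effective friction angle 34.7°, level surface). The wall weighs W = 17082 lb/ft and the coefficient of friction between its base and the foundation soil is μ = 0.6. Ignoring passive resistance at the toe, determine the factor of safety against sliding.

3.03

K_a = tan²(45° − 34.7°/2) = 0.2745.
P_a = ½K_aγH² = 0.5×0.2745×101.3×15.6² = 3383 lb/ft, acting at H/3 = 5.200 ft above the base.
FS_sliding = μW / P_a = 0.6×17082 / 3383 = 3.029.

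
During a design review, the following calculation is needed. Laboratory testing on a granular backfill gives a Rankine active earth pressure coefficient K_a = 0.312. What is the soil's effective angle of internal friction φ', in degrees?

K_a = tan²(45° − φ/2) ⇒ 45° − φ/2 = arctan(√0.312) = 29.19°.
φ = 2(45° − 29.19°) = 31.63°.

31.6°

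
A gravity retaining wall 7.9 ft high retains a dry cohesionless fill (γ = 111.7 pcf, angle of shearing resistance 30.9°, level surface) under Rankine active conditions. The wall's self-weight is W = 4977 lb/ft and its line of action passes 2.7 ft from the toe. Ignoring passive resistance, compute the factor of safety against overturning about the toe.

4.56

K_a = tan²(45° − 30.9°/2) = 0.3214.
P_a = ½K_aγH² = 0.5×0.3214×111.7×7.9² = 1120 lb/ft, acting at H/3 = 2.633 ft above the base.
Overturning moment M_o = P_a × H/3 = 1120 × 2.633 = 2950.
Resisting moment M_r = W × 2.7 = 4977 × 2.7 = 13440.
FS_overturning = M_r/M_o = 13440/2950 = 4.555.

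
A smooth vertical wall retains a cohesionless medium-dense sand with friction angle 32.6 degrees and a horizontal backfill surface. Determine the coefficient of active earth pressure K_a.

K_a = tan²(45° − φ/2) = tan²(28.70°) = 0.2997.

0.300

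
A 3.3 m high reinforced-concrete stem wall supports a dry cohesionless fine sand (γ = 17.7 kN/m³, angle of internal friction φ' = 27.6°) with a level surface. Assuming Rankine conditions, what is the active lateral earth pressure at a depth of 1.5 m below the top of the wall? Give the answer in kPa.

9.74 kPa

K_a = (1 − sin φ)/(1 + sin φ) = 0.3668.
σ_h = K_a γ z = 0.3668 × 17.7 × 1.5 = 9.738 kPa.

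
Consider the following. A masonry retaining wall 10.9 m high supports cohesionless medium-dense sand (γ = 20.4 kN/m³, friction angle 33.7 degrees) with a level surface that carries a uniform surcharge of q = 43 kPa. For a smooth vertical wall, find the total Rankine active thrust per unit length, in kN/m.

K_a = tan²(45° − φ/2) = 0.2863.
Soil triangle: ½ K_a γ H² = 0.5×0.2863×20.4×10.9² = 347.0 kN/m.
Surcharge rectangle: K_a q H = 0.2863×43×10.9 = 134.2 kN/m.
Total = 347.0 + 134.2 = 481.1 kN/m.

481 kN/m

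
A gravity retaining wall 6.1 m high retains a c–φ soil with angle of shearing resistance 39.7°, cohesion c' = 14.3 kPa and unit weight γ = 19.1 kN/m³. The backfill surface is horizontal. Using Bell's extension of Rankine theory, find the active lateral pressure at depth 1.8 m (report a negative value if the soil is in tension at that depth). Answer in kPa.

K_a = (1 − sin φ)/(1 + sin φ) = 0.2204.
σ_a = K_a γ z − 2c√K_a = 0.2204×19.1×1.8 − 2×14.3×0.4695 = -5.849 kPa.

-5.85 kPa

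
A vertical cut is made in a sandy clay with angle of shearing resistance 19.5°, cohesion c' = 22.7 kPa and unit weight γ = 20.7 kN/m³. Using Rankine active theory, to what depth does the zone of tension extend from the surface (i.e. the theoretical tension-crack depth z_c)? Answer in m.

3.10 m

K_a = tan²(45° − 19.5°/2) = 0.4995; √K_a = 0.7067.
The active pressure is zero where K_a γ z = 2c√K_a, so z_c = 2c/(γ√K_a) = 2×22.7/(20.7×0.7067) = 3.103 m.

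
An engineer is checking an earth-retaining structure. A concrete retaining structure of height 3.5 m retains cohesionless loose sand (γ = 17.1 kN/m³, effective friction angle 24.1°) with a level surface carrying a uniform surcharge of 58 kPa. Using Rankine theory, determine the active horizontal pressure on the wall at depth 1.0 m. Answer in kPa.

K_a = (1 − sin φ)/(1 + sin φ) = 0.4201.
σ_v = γz + q = 17.1 × 1.0 + 58 = 75.10 kPa.
σ_h = K_a σ_v = 0.4201 × 75.10 = 31.55 kPa.

31.6 kPa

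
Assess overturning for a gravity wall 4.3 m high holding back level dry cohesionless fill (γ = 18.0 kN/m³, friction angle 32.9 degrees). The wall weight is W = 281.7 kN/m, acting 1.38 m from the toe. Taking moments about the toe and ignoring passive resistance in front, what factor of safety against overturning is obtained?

5.51

K_a = tan²(45° − 32.9°/2) = 0.2960.
P_a = ½K_aγH² = 0.5×0.2960×18.0×4.3² = 49.26 kN/m, acting at H/3 = 1.433 m above the base.
Overturning moment M_o = P_a × H/3 = 49.26 × 1.433 = 70.61.
Resisting moment M_r = W × 1.38 = 281.7 × 1.38 = 388.7.
FS_overturning = M_r/M_o = 388.7/70.61 = 5.506.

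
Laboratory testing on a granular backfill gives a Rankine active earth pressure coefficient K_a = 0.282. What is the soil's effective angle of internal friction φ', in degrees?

34.1°

K_a = tan²(45° − φ/2) ⇒ 45° − φ/2 = arctan(√0.282) = 27.97°.
φ = 2(45° − 27.97°) = 34.06°.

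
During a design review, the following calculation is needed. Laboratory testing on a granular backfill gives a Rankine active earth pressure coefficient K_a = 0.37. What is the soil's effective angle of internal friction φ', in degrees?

K_a = tan²(45° − φ/2) ⇒ 45° − φ/2 = arctan(√0.37) = 31.31°.
φ = 2(45° − 31.31°) = 27.38°.

27.4°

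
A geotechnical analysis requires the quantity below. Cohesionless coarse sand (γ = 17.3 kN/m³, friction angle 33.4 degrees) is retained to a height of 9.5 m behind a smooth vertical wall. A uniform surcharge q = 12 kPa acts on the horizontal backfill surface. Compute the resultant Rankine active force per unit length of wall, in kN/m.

K_a = tan²(45° − φ/2) = 0.2899.
Soil triangle: ½ K_a γ H² = 0.5×0.2899×17.3×9.5² = 226.3 kN/m.
Surcharge rectangle: K_a q H = 0.2899×12×9.5 = 33.05 kN/m.
Total = 226.3 + 33.05 = 259.4 kN/m.

259 kN/m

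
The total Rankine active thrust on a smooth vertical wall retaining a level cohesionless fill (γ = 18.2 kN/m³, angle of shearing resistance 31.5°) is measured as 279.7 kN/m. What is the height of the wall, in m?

9.90 m

K_a = 0.3136. P_a = ½ K_a γ H² ⇒ H = √(2P_a/(K_a γ)).
H = √(2×279.7/(0.3136×18.2)) = 9.900 m.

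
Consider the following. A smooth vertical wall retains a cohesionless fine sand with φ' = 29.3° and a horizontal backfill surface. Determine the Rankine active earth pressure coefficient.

0.343

K_a = tan²(45° − φ/2) = tan²(30.35°) = 0.3428.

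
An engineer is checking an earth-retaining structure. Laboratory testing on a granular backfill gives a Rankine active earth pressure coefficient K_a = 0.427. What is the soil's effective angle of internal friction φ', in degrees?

23.7°

K_a = tan²(45° − φ/2) ⇒ 45° − φ/2 = arctan(√0.427) = 33.16°.
φ = 2(45° − 33.16°) = 23.67°.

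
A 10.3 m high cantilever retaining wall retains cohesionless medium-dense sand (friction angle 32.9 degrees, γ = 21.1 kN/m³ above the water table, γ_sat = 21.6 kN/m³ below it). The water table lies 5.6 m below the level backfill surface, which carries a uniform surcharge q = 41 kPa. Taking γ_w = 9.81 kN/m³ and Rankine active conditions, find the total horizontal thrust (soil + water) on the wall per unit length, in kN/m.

534 kN/m

K_a = tan²(45° − φ/2) = 0.2960.
γ' = 21.6 − 9.81 = 11.79 kN/m³. h₂ = H − d_w = 4.7 m.
σ'_h: at surface K_a·q = 12.14; at WT K_a(q+γd_w) = 47.12; at base K_a(q+γd_w+γ'h₂) = 63.52 kPa.
P₁ = ½(12.14+47.12)×5.6 = 165.9; P₂ = ½(47.12+63.52)×4.7 = 260.0; P_w = ½γ_w h₂² = 108.4.
Total = 165.9+260.0+108.4 = 534.3 kN/m.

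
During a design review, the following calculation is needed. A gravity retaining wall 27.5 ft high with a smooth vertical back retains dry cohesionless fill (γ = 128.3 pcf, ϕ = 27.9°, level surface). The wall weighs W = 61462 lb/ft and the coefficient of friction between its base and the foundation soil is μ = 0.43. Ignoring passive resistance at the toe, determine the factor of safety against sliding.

1.50

K_a = tan²(45° − 27.9°/2) = 0.3625.
P_a = ½K_aγH² = 0.5×0.3625×128.3×27.5² = 17580 lb/ft, acting at H/3 = 9.167 ft above the base.
FS_sliding = μW / P_a = 0.43×61462 / 17580 = 1.503.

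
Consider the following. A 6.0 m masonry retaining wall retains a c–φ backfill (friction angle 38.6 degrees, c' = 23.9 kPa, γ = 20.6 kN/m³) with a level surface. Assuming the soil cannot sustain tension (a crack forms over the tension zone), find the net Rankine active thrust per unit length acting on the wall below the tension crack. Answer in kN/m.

K_a = 0.2316; √K_a = 0.4813.
Tension-crack depth z_c = 2c/(γ√K_a) = 2×23.9/(20.6×0.4813) = 4.821 m.
σ_a at base = K_a γ H − 2c√K_a = 0.2316×20.6×6.0 − 2×23.9×0.4813 = 5.623 kPa.
P_a = ½ × 5.623 × (H − z_c) = 0.5×5.623×1.179 = 3.314 kN/m.

3.31 kN/m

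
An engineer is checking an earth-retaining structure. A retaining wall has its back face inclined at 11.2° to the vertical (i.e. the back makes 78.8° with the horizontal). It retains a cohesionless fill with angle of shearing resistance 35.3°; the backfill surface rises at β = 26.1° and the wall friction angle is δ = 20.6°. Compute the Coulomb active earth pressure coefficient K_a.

K_a = sin²(α+φ) / [sin²α · sin(α−δ) · (1 + √{sin(φ+δ)sin(φ−β) / (sin(α−δ)sin(α+β))})²].
With α = 78.8°, φ = 35.3°, δ = 20.6°, β = 26.1°: K_a = 0.5187.

0.519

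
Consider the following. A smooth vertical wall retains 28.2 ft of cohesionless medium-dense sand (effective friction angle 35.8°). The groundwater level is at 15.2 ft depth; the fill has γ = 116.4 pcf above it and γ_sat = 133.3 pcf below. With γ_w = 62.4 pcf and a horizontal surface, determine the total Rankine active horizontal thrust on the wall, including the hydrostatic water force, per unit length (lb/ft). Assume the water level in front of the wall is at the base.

K_a = tan²(45° − φ/2) = 0.2619.
γ' = 133.3 − 62.4 = 70.90 pcf. Depth below WT = 13.0 ft.
σ'_h at WT = K_a γ d_w = 463.3 psf; at base = 463.3 + K_a γ' × 13.0 = 704.7 psf.
P₁ (0–15.2 ft) = ½×463.3×15.2 = 3521. P₂ (15.2–28.2 ft) = ½(463.3+704.7)×13.0 = 7592.
P_w = ½ γ_w h₂² = 0.5×62.4×13.0² = 5273. Total = 3521+7592+5273 = 16390 lb/ft.

16400 lb/ft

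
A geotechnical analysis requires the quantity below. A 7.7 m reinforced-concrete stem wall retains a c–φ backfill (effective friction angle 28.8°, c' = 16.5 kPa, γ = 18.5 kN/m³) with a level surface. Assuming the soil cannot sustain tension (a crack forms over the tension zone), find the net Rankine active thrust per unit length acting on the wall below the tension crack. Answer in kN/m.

K_a = 0.3498; √K_a = 0.5914.
Tension-crack depth z_c = 2c/(γ√K_a) = 2×16.5/(18.5×0.5914) = 3.016 m.
σ_a at base = K_a γ H − 2c√K_a = 0.3498×18.5×7.7 − 2×16.5×0.5914 = 30.31 kPa.
P_a = ½ × 30.31 × (H − z_c) = 0.5×30.31×4.684 = 70.97 kN/m.

71.0 kN/m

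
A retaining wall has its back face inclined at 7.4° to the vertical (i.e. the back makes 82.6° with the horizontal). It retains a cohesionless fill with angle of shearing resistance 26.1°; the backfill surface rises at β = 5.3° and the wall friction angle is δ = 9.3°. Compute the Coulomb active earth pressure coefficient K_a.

K_a = sin²(α+φ) / [sin²α · sin(α−δ) · (1 + √{sin(φ+δ)sin(φ−β) / (sin(α−δ)sin(α+β))})²].
With α = 82.6°, φ = 26.1°, δ = 9.3°, β = 5.3°: K_a = 0.4447.

0.445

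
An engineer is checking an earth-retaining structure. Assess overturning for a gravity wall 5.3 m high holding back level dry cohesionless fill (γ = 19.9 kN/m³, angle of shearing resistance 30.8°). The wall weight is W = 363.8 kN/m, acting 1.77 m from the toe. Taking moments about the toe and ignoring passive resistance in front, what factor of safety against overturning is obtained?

4.04

K_a = tan²(45° − 30.8°/2) = 0.3227.
P_a = ½K_aγH² = 0.5×0.3227×19.9×5.3² = 90.20 kN/m, acting at H/3 = 1.767 m above the base.
Overturning moment M_o = P_a × H/3 = 90.20 × 1.767 = 159.3.
Resisting moment M_r = W × 1.77 = 363.8 × 1.77 = 643.9.
FS_overturning = M_r/M_o = 643.9/159.3 = 4.041.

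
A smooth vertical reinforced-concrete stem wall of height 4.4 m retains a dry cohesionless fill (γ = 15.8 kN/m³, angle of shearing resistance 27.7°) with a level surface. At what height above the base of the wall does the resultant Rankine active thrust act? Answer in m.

K_a = 0.3653.
The pressure distribution is triangular, so the resultant acts at H/3 above the base = 4.4/3 = 1.467 m.

1.47 m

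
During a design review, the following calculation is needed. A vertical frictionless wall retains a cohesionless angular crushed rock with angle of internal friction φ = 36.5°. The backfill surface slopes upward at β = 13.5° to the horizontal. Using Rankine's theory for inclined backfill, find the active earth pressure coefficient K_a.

K_a = cos β · (cos β − √(cos²β − cos²φ)) / (cos β + √(cos²β − cos²φ)).
cos β = 0.9724, cos φ = 0.8039, √(cos²β − cos²φ) = 0.5471.
K_a = 0.9724 × (0.9724 − 0.5471)/(0.9724 + 0.5471) = 0.2721.

0.272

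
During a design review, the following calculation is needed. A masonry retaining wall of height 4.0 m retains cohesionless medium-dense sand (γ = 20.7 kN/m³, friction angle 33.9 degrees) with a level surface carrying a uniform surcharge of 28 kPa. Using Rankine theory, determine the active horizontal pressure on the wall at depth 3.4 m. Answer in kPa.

K_a = (1 − sin φ)/(1 + sin φ) = 0.2839.
σ_v = γz + q = 20.7 × 3.4 + 28 = 98.38 kPa.
σ_h = K_a σ_v = 0.2839 × 98.38 = 27.93 kPa.

27.9 kPa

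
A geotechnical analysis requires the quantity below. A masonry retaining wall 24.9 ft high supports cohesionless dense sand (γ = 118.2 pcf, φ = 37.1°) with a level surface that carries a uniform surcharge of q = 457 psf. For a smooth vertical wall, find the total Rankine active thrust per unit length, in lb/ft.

11900 lb/ft

K_a = tan²(45° − φ/2) = 0.2475.
Soil triangle: ½ K_a γ H² = 0.5×0.2475×118.2×24.9² = 9069 lb/ft.
Surcharge rectangle: K_a q H = 0.2475×457×24.9 = 2816 lb/ft.
Total = 9069 + 2816 = 11890 lb/ft.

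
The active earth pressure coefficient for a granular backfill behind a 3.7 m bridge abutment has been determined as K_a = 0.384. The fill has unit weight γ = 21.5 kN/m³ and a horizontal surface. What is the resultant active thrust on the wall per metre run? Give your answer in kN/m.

56.5 kN/m

P = ½ K_a γ H² = 0.5 × 0.384 × 21.5 × 3.7² = 56.51 kN/m.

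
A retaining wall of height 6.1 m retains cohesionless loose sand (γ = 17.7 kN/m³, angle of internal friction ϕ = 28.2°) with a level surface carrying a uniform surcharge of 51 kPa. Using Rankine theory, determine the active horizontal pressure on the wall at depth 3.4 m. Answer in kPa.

K_a = (1 − sin φ)/(1 + sin φ) = 0.3582.
σ_v = γz + q = 17.7 × 3.4 + 51 = 111.2 kPa.
σ_h = K_a σ_v = 0.3582 × 111.2 = 39.82 kPa.

39.8 kPa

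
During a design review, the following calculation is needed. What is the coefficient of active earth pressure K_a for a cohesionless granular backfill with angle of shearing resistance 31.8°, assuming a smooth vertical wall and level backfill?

0.310

K_a = (1 − sin φ)/(1 + sin φ) = (1 − sin 31.8°)/(1 + sin 31.8°) = 0.3098.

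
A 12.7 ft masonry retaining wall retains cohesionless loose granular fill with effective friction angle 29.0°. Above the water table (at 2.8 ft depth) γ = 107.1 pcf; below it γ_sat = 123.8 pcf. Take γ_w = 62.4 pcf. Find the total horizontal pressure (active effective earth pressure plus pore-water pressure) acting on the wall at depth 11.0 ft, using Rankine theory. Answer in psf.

K_a = (1 − sin φ)/(1 + sin φ) = 0.3470.
γ' = 123.8 − 62.4 = 61.40 pcf.
Effective vertical stress at 11.0 ft: σ'_v = 107.1×2.8 + 61.40×8.20 = 803.4 psf.
σ'_h = K_a σ'_v = 0.3470 × 803.4 = 278.7 psf; u = γ_w × 8.20 = 511.7 psf.
Total σ_h = 278.7 + 511.7 = 790.4 psf.

790 psf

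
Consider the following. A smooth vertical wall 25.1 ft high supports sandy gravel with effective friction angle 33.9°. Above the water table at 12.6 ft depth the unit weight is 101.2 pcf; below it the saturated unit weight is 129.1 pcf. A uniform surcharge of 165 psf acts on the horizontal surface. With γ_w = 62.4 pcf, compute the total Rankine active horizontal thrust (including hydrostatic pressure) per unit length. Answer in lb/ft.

14300 lb/ft

K_a = tan²(45° − φ/2) = 0.2839.
γ' = 129.1 − 62.4 = 66.70 pcf. h₂ = H − d_w = 12.5 ft.
σ'_h: at surface K_a·q = 46.84; at WT K_a(q+γd_w) = 408.9; at base K_a(q+γd_w+γ'h₂) = 645.6 psf.
P₁ = ½(46.84+408.9)×12.6 = 2871; P₂ = ½(408.9+645.6)×12.5 = 6590; P_w = ½γ_w h₂² = 4875.
Total = 2871+6590+4875 = 14340 lb/ft.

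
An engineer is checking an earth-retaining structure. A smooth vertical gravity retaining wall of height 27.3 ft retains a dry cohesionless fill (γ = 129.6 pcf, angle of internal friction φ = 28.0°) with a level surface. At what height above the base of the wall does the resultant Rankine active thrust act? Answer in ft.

9.10 ft

K_a = 0.3610.
The pressure distribution is triangular, so the resultant acts at H/3 above the base = 27.3/3 = 9.100 ft.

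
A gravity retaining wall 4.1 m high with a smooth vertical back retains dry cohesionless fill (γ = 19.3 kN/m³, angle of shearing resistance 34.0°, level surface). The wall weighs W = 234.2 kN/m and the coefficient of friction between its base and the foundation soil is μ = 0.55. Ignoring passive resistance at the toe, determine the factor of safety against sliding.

K_a = tan²(45° − 34.0°/2) = 0.2827.
P_a = ½K_aγH² = 0.5×0.2827×19.3×4.1² = 45.86 kN/m, acting at H/3 = 1.367 m above the base.
FS_sliding = μW / P_a = 0.55×234.2 / 45.86 = 2.809.

2.81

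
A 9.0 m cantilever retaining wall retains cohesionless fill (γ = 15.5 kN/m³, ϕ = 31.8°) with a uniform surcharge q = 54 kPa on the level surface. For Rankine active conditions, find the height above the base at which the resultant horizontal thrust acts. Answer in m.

3.65 m

K_a = 0.3098.
Triangular part P₁ = ½K_aγH² = 194.5 at H/3 = 3.000 m; rectangular part P₂ = K_a q H = 150.6 at H/2 = 4.500 m.
ȳ = (P₁·3.000 + P₂·4.500)/(P₁+P₂) = 3.655 m.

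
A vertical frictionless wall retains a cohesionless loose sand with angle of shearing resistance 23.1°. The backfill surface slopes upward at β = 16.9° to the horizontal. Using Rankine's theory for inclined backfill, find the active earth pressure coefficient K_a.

K_a = cos β · (cos β − √(cos²β − cos²φ)) / (cos β + √(cos²β − cos²φ)).
cos β = 0.9568, cos φ = 0.9198, √(cos²β − cos²φ) = 0.2635.
K_a = 0.9568 × (0.9568 − 0.2635)/(0.9568 + 0.2635) = 0.5436.

0.544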